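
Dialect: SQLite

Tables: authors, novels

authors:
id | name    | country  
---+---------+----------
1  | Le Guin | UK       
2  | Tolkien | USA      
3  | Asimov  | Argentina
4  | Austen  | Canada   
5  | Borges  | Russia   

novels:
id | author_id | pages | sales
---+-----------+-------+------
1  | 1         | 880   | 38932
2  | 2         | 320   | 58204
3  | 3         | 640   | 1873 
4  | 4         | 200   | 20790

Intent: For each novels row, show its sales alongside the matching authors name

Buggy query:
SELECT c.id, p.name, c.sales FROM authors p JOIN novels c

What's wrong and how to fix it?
Bug: Missing join condition: each novels row is matched to all authors rows instead of just its own

Fix: Specify the join condition linking the foreign key to the parent id

Corrected query:
SELECT c.id, p.name, c.sales FROM authors p JOIN novels c ON c.author_id = p.id

Result:
id | name    | sales
---+---------+------
1  | Le Guin | 38932
2  | Tolkien | 58204
3  | Asimov  | 1873 
4  | Austen  | 20790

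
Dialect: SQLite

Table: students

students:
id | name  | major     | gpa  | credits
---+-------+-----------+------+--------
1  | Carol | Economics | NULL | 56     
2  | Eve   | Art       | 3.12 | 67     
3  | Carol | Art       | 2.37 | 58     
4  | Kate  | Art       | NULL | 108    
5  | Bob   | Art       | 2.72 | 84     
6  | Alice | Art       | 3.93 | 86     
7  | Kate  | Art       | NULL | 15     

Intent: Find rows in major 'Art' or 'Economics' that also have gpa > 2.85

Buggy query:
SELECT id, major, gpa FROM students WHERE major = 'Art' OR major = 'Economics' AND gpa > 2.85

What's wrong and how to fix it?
Bug: Without parentheses, AND is evaluated before OR, so the gpa filter only applies to the 'Economics' branch

Fix: Group the OR with parentheses (or use IN), then AND the threshold

Corrected query:
SELECT id, major, gpa FROM students WHERE (major = 'Art' OR major = 'Economics') AND gpa > 2.85

Result:
id | major | gpa 
---+-------+-----
2  | Art   | 3.12
6  | Art   | 3.93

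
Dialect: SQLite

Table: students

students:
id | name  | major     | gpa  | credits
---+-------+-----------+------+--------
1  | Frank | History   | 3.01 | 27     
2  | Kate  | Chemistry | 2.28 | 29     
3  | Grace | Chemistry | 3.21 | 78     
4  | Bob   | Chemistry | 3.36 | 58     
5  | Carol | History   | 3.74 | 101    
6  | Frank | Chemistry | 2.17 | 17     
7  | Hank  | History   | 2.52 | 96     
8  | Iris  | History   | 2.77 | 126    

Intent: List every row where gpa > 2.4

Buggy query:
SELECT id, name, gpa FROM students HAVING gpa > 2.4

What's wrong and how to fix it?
Bug: HAVING filters the output of aggregation, but this query has no GROUP BY and no aggregate functions, so SQLite rejects it (HAVING clause on a non-aggregate query); the condition here is per row

Fix: Use WHERE for row-level filtering

Corrected query:
SELECT id, name, gpa FROM students WHERE gpa > 2.4

Result:
id | name  | gpa 
---+-------+-----
1  | Frank | 3.01
3  | Grace | 3.21
4  | Bob   | 3.36
5  | Carol | 3.74
7  | Hank  | 2.52
8  | Iris  | 2.77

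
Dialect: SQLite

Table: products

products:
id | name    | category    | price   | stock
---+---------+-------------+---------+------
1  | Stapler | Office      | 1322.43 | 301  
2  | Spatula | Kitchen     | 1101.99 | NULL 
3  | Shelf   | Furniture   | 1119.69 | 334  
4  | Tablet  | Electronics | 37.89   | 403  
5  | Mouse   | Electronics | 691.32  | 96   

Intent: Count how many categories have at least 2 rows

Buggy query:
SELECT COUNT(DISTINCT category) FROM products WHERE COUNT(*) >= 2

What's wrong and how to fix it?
Bug: WHERE filters individual rows, not groups, so a group-level COUNT is invalid there

Fix: Use a subquery that GROUPs and filters with HAVING, then count its rows

Corrected query:
SELECT COUNT(*) FROM (SELECT category FROM products GROUP BY category HAVING COUNT(*) >= 2)

Result:
COUNT(*)
--------
1       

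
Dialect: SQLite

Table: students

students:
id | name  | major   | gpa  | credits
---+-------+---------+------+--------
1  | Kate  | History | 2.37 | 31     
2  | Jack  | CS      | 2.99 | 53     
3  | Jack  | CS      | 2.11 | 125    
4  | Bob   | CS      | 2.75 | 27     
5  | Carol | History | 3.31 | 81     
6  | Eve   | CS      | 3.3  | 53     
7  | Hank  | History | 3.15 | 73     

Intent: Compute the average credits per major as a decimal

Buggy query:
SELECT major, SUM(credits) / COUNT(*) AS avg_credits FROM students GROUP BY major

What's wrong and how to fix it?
Bug: Both operands are integers, so '/' performs integer division and truncates

Fix: Cast one side to REAL so the division keeps the fractional part

Corrected query:
SELECT major, SUM(credits) * 1.0 / COUNT(*) AS avg_credits FROM students GROUP BY major

Result:
major   | avg_credits
--------+------------
CS      | 64.5       
History | 61.666667  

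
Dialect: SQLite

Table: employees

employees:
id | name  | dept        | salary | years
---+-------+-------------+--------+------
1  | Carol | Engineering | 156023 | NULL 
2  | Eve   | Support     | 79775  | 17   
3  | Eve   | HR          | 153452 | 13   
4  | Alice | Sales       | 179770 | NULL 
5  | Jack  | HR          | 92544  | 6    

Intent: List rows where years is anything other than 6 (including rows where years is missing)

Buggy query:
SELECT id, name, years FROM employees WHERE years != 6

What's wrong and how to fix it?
Bug: 'years != 6' is unknown when years is NULL, so NULL rows are silently excluded

Fix: Handle NULL separately with IS NULL alongside the inequality

Corrected query:
SELECT id, name, years FROM employees WHERE years != 6 OR years IS NULL

Result:
id | name  | years
---+-------+------
1  | Carol | NULL 
2  | Eve   | 17   
3  | Eve   | 13   
4  | Alice | NULL 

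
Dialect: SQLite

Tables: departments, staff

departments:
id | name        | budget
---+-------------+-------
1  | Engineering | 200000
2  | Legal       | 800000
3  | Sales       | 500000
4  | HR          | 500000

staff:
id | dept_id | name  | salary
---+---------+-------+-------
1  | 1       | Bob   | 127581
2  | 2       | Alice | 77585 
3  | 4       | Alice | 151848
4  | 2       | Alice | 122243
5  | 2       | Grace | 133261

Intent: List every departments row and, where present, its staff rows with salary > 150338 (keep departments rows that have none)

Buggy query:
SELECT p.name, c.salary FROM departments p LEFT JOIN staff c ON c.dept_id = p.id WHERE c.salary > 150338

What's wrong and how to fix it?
Bug: Filtering c.salary in WHERE discards the NULL rows produced by LEFT JOIN, turning it into an inner join

Fix: Move the right-table condition into the ON clause so unmatched parents are kept

Corrected query:
SELECT p.name, c.salary FROM departments p LEFT JOIN staff c ON c.dept_id = p.id AND c.salary > 150338

Result:
name        | salary
------------+-------
Engineering | NULL  
Legal       | NULL  
Sales       | NULL  
HR          | 151848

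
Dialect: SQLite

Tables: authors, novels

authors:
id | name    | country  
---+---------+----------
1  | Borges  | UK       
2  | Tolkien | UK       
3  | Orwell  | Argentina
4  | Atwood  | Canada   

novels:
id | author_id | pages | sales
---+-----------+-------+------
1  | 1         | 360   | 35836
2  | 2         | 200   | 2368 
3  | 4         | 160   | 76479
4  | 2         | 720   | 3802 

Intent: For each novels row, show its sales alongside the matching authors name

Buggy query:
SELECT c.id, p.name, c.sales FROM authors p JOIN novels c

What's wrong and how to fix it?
Bug: Missing join condition: each novels row is matched to all authors rows instead of just its own

Fix: Add ON c.author_id = p.id to the JOIN

Corrected query:
SELECT c.id, p.name, c.sales FROM authors p JOIN novels c ON c.author_id = p.id

Result:
id | name    | sales
---+---------+------
1  | Borges  | 35836
2  | Tolkien | 2368 
3  | Atwood  | 76479
4  | Tolkien | 3802 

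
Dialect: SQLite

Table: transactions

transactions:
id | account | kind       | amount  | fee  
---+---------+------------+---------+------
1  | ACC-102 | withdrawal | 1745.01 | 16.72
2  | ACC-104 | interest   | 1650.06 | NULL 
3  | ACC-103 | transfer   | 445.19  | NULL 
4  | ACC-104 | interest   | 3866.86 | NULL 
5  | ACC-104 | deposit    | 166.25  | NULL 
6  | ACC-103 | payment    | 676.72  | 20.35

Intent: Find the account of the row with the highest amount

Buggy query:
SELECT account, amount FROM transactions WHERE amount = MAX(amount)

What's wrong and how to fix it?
Bug: MAX(amount) is an aggregate and cannot be used directly in WHERE

Fix: Wrap MAX in a scalar subquery so WHERE compares against a single value

Corrected query:
SELECT account, amount FROM transactions WHERE amount = (SELECT MAX(amount) FROM transactions)

Result:
account | amount 
--------+--------
ACC-104 | 3866.86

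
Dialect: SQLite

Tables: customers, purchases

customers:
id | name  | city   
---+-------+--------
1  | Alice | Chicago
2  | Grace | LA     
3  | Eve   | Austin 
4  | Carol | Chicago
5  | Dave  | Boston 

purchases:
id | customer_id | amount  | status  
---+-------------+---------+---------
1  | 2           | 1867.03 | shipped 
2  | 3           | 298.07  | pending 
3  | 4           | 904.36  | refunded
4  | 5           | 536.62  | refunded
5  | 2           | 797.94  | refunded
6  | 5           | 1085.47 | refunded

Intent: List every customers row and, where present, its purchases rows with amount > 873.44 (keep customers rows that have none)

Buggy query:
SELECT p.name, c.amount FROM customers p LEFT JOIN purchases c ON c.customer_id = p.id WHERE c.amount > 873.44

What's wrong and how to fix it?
Bug: A WHERE condition on the right-hand table after LEFT JOIN drops unmatched parents

Fix: Put 'c.amount > 873.44' in the JOIN's ON clause instead of WHERE

Corrected query:
SELECT p.name, c.amount FROM customers p LEFT JOIN purchases c ON c.customer_id = p.id AND c.amount > 873.44

Result:
name  | amount 
------+--------
Alice | NULL   
Grace | 1867.03
Eve   | NULL   
Carol | 904.36 
Dave  | 1085.47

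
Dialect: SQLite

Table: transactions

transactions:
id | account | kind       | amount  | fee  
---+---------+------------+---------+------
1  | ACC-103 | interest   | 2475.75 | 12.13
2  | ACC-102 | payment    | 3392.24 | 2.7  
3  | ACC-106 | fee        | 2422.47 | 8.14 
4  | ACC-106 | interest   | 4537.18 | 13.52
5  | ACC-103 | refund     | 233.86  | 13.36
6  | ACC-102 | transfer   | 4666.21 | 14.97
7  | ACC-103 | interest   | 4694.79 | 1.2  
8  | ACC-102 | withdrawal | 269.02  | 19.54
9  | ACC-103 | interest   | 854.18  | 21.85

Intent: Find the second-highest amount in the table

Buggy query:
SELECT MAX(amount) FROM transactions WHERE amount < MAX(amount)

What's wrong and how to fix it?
Bug: MAX(amount) on the right of the comparison is an aggregate-in-WHERE error

Fix: Compute the overall MAX in a subquery, then take MAX of rows below it

Corrected query:
SELECT MAX(amount) FROM transactions WHERE amount < (SELECT MAX(amount) FROM transactions)

Result:
MAX(amount)
-----------
4666.21    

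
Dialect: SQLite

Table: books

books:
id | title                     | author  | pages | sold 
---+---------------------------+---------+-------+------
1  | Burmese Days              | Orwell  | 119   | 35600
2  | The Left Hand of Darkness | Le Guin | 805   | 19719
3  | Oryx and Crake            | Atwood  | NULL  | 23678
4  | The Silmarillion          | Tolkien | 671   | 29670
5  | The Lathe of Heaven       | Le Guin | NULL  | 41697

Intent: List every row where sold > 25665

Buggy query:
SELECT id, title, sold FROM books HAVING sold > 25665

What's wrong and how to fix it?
Bug: This is a non-aggregate query (no GROUP BY, no aggregates), so in SQLite the HAVING clause is invalid here; a row-level condition belongs in WHERE

Fix: Use WHERE for row-level filtering

Corrected query:
SELECT id, title, sold FROM books WHERE sold > 25665

Result:
id | title               | sold 
---+---------------------+------
1  | Burmese Days        | 35600
4  | The Silmarillion    | 29670
5  | The Lathe of Heaven | 41697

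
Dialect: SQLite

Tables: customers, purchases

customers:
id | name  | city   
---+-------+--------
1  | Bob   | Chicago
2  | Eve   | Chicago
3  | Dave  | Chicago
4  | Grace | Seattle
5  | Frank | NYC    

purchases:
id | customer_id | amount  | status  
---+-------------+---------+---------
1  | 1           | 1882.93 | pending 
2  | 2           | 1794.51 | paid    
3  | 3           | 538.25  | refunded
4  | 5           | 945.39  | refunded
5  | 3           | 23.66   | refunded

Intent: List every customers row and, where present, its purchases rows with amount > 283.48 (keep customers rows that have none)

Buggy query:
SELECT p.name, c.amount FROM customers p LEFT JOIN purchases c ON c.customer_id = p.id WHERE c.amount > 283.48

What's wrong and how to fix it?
Bug: Filtering c.amount in WHERE discards the NULL rows produced by LEFT JOIN, turning it into an inner join

Fix: Put 'c.amount > 283.48' in the JOIN's ON clause instead of WHERE

Corrected query:
SELECT p.name, c.amount FROM customers p LEFT JOIN purchases c ON c.customer_id = p.id AND c.amount > 283.48

Result:
name  | amount 
------+--------
Bob   | 1882.93
Eve   | 1794.51
Dave  | 538.25 
Grace | NULL   
Frank | 945.39 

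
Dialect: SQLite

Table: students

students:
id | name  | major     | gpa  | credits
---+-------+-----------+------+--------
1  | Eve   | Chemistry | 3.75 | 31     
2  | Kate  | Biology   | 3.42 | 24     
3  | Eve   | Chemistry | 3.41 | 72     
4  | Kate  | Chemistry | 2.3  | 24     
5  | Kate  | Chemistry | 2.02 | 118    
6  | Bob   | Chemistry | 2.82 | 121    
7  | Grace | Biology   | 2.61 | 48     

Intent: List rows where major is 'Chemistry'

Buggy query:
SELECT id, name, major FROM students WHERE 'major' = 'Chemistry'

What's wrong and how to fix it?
Bug: Single quotes denote string literals in SQL; the column name is being compared as a constant string

Fix: Remove the quotes around the column name (or use double quotes for an identifier)

Corrected query:
SELECT id, name, major FROM students WHERE major = 'Chemistry'

Result:
id | name | major    
---+------+----------
1  | Eve  | Chemistry
3  | Eve  | Chemistry
4  | Kate | Chemistry
5  | Kate | Chemistry
6  | Bob  | Chemistry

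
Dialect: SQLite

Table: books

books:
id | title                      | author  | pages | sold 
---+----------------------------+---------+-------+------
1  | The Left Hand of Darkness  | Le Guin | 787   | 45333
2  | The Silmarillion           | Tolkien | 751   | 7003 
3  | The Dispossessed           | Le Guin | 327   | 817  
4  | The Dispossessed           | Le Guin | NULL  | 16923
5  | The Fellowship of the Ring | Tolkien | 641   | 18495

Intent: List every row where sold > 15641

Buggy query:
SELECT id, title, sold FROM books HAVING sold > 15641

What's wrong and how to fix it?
Bug: This is a non-aggregate query (no GROUP BY, no aggregates), so in SQLite the HAVING clause is invalid here; a row-level condition belongs in WHERE

Fix: Use WHERE for row-level filtering

Corrected query:
SELECT id, title, sold FROM books WHERE sold > 15641

Result:
id | title                      | sold 
---+----------------------------+------
1  | The Left Hand of Darkness  | 45333
4  | The Dispossessed           | 16923
5  | The Fellowship of the Ring | 18495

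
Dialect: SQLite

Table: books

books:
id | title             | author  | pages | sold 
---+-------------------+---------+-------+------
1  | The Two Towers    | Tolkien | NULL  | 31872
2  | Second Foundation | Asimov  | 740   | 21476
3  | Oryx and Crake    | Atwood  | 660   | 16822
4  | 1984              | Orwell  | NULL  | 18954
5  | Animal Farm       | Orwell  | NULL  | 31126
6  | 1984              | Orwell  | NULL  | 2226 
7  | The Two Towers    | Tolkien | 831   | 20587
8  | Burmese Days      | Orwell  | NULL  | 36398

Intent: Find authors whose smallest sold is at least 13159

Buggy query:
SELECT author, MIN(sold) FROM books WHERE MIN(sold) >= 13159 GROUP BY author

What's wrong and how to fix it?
Bug: MIN() in WHERE is a misuse of aggregate

Fix: Use HAVING for the per-group MIN condition

Corrected query:
SELECT author, MIN(sold) FROM books GROUP BY author HAVING MIN(sold) >= 13159

Result:
author  | MIN(sold)
--------+----------
Asimov  | 21476    
Atwood  | 16822    
Tolkien | 20587    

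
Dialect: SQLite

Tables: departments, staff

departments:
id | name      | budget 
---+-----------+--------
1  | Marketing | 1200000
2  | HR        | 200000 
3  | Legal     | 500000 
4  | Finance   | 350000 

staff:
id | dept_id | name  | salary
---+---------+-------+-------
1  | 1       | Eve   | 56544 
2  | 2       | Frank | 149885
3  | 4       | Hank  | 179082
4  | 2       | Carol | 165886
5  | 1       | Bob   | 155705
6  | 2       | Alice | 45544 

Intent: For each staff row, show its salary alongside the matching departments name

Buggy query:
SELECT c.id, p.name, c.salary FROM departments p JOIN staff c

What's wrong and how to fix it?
Bug: JOIN with no ON clause produces a cartesian product; every staff row pairs with every departments row

Fix: Add ON c.dept_id = p.id to the JOIN

Corrected query:
SELECT c.id, p.name, c.salary FROM departments p JOIN staff c ON c.dept_id = p.id

Result:
id | name      | salary
---+-----------+-------
1  | Marketing | 56544 
2  | HR        | 149885
3  | Finance   | 179082
4  | HR        | 165886
5  | Marketing | 155705
6  | HR        | 45544 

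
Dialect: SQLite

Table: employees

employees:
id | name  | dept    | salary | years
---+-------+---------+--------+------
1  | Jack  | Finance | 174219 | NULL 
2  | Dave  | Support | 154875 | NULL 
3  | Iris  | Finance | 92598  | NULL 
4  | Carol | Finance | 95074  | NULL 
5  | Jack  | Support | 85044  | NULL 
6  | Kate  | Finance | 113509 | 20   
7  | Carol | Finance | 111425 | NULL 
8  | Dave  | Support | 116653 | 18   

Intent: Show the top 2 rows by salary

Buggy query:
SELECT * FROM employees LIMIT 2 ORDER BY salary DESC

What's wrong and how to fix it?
Bug: LIMIT must come after ORDER BY

Fix: Swap the clauses: ORDER BY first, then LIMIT

Corrected query:
SELECT * FROM employees ORDER BY salary DESC LIMIT 2

Result:
id | name | dept    | salary | years
---+------+---------+--------+------
1  | Jack | Finance | 174219 | NULL 
2  | Dave | Support | 154875 | NULL 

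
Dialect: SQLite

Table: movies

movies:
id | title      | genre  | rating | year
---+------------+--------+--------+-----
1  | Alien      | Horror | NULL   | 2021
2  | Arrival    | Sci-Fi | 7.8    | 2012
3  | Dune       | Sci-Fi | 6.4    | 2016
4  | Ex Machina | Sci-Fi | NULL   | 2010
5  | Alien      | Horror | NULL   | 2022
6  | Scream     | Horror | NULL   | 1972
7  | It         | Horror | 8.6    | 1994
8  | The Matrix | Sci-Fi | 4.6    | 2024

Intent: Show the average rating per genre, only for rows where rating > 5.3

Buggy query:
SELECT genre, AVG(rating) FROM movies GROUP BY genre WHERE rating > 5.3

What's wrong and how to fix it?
Bug: WHERE cannot follow GROUP BY

Fix: Move the WHERE clause before GROUP BY

Corrected query:
SELECT genre, AVG(rating) FROM movies WHERE rating > 5.3 GROUP BY genre

Result:
genre  | AVG(rating)
-------+------------
Horror | 8.6        
Sci-Fi | 7.1        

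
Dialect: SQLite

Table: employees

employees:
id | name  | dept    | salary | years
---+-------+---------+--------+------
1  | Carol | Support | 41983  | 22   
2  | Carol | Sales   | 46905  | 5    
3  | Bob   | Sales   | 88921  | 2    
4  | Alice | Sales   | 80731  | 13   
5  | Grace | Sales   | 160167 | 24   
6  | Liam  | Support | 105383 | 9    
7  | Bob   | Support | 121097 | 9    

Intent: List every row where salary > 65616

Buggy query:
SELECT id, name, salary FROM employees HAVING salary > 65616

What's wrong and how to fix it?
Bug: This is a non-aggregate query (no GROUP BY, no aggregates), so in SQLite the HAVING clause is invalid here; a row-level condition belongs in WHERE

Fix: Use WHERE for row-level filtering

Corrected query:
SELECT id, name, salary FROM employees WHERE salary > 65616

Result:
id | name  | salary
---+-------+-------
3  | Bob   | 88921 
4  | Alice | 80731 
5  | Grace | 160167
6  | Liam  | 105383
7  | Bob   | 121097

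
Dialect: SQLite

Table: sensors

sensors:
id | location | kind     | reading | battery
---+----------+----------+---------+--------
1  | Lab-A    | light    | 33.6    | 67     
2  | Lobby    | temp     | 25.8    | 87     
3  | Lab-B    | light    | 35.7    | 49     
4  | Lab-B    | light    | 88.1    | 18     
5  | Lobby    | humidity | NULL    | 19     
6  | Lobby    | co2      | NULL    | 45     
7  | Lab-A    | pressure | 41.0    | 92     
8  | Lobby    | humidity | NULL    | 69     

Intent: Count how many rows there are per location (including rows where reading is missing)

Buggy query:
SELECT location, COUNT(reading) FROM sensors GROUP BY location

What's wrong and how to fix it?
Bug: COUNT(reading) skips NULLs, so groups with missing reading are undercounted

Fix: Replace COUNT(reading) with COUNT(*)

Corrected query:
SELECT location, COUNT(*) FROM sensors GROUP BY location

Result:
location | COUNT(*)
---------+---------
Lab-A    | 2       
Lab-B    | 2       
Lobby    | 4       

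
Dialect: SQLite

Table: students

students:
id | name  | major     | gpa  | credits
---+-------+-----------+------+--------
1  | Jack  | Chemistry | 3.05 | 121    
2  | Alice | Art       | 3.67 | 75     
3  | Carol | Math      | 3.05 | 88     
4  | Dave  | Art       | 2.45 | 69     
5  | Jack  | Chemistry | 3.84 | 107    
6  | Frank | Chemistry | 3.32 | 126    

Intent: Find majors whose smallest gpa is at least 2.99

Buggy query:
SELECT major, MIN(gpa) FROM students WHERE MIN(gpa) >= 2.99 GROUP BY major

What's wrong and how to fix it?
Bug: MIN() in WHERE is a misuse of aggregate

Fix: Replace WHERE with HAVING after the GROUP BY

Corrected query:
SELECT major, MIN(gpa) FROM students GROUP BY major HAVING MIN(gpa) >= 2.99

Result:
major     | MIN(gpa)
----------+---------
Chemistry | 3.05    
Math      | 3.05    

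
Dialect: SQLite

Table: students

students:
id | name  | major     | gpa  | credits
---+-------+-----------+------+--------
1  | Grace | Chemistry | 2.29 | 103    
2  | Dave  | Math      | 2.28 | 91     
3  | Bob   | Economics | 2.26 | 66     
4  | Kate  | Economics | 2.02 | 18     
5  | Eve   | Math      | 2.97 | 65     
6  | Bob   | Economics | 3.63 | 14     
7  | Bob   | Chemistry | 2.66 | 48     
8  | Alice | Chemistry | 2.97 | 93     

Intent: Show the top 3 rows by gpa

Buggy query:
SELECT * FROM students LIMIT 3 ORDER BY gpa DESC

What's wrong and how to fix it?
Bug: ORDER BY cannot follow LIMIT; LIMIT is the final clause

Fix: Sort with ORDER BY, then apply LIMIT

Corrected query:
SELECT * FROM students ORDER BY gpa DESC LIMIT 3

Result:
id | name  | major     | gpa  | credits
---+-------+-----------+------+--------
6  | Bob   | Economics | 3.63 | 14     
5  | Eve   | Math      | 2.97 | 65     
8  | Alice | Chemistry | 2.97 | 93     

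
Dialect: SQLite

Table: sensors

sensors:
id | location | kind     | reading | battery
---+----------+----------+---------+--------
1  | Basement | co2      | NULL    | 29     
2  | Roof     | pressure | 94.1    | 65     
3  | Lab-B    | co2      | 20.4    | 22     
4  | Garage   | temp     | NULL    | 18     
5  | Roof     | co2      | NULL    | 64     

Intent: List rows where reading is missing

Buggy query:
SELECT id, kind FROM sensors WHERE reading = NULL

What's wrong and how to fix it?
Bug: Comparing to NULL with '=' never matches; NULL = NULL is unknown, not true

Fix: Replace '= NULL' with 'IS NULL'

Corrected query:
SELECT id, kind FROM sensors WHERE reading IS NULL

Result:
id | kind
---+-----
1  | co2 
4  | temp
5  | co2 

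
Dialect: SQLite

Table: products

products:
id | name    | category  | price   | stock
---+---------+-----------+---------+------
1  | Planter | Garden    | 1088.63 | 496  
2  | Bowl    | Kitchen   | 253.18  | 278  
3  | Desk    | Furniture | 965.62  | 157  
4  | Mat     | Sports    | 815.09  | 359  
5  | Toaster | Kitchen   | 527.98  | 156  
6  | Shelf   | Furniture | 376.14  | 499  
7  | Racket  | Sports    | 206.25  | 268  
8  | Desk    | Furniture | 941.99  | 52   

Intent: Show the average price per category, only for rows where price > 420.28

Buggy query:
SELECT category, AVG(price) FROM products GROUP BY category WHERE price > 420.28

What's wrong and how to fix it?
Bug: Row-level WHERE must come before GROUP BY in the clause order

Fix: Move the WHERE clause before GROUP BY

Corrected query:
SELECT category, AVG(price) FROM products WHERE price > 420.28 GROUP BY category

Result:
category  | AVG(price)
----------+-----------
Furniture | 953.805   
Garden    | 1088.63   
Kitchen   | 527.98    
Sports    | 815.09    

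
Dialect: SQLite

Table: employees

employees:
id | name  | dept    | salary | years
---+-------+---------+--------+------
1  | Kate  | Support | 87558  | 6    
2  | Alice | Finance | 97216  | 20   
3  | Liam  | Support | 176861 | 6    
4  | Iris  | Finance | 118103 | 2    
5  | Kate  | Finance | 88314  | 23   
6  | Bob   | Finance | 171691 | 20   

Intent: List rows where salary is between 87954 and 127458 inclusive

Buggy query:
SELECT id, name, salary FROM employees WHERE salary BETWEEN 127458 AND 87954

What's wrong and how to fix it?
Bug: The bounds are reversed; BETWEEN a AND b requires a <= b to match anything

Fix: Write BETWEEN 87954 AND 127458

Corrected query:
SELECT id, name, salary FROM employees WHERE salary BETWEEN 87954 AND 127458

Result:
id | name  | salary
---+-------+-------
2  | Alice | 97216 
4  | Iris  | 118103
5  | Kate  | 88314 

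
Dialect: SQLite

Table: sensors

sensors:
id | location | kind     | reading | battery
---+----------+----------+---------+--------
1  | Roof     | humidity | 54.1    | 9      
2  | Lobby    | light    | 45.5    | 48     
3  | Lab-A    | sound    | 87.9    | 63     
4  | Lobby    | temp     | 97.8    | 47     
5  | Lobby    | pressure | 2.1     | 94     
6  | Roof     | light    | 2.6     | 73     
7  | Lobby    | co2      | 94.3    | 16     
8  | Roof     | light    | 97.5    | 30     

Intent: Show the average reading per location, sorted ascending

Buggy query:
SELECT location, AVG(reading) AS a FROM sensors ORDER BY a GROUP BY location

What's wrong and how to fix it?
Bug: GROUP BY must precede ORDER BY

Fix: Reorder: SELECT … FROM … GROUP BY … ORDER BY …

Corrected query:
SELECT location, AVG(reading) AS a FROM sensors GROUP BY location ORDER BY a

Result:
location | a     
---------+-------
Roof     | 51.4  
Lobby    | 59.925
Lab-A    | 87.9  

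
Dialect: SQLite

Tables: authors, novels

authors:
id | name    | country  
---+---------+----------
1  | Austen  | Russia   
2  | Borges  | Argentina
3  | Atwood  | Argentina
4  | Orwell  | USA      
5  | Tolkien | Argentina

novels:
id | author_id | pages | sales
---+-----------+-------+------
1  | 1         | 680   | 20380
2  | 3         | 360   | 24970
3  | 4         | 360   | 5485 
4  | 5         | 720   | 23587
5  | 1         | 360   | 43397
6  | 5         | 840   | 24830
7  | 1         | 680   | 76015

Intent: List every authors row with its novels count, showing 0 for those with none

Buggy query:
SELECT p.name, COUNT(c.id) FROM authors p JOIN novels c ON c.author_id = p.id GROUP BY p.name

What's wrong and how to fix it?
Bug: INNER JOIN drops authors rows that have no matching novels rows

Fix: Use LEFT JOIN so parents without children still appear (COUNT(c.id) gives 0)

Corrected query:
SELECT p.name, COUNT(c.id) FROM authors p LEFT JOIN novels c ON c.author_id = p.id GROUP BY p.name

Result:
name    | COUNT(c.id)
--------+------------
Atwood  | 1          
Austen  | 3          
Borges  | 0          
Orwell  | 1          
Tolkien | 2          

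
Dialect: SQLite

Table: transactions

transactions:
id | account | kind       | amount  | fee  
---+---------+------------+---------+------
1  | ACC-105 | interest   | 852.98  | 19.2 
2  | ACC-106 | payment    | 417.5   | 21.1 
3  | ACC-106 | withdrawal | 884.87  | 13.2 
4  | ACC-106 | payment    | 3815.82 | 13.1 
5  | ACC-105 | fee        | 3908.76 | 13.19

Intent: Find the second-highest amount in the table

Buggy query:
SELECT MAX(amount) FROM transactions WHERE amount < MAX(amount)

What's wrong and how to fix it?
Bug: MAX(amount) on the right of the comparison is an aggregate-in-WHERE error

Fix: Compute the overall MAX in a subquery, then take MAX of rows below it

Corrected query:
SELECT MAX(amount) FROM transactions WHERE amount < (SELECT MAX(amount) FROM transactions)

Result:
MAX(amount)
-----------
3815.82    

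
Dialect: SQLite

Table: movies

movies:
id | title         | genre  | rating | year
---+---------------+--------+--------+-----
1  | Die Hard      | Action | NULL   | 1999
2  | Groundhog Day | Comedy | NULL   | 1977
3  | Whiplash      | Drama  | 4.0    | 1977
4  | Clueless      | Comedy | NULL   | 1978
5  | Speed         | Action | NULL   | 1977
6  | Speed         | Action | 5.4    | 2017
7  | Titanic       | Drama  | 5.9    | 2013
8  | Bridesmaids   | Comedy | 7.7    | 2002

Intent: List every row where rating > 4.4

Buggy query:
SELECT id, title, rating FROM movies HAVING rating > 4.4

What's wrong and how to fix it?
Bug: HAVING filters the output of aggregation, but this query has no GROUP BY and no aggregate functions, so SQLite rejects it (HAVING clause on a non-aggregate query); the condition here is per row

Fix: Use WHERE for row-level filtering

Corrected query:
SELECT id, title, rating FROM movies WHERE rating > 4.4

Result:
id | title       | rating
---+-------------+-------
6  | Speed       | 5.4   
7  | Titanic     | 5.9   
8  | Bridesmaids | 7.7   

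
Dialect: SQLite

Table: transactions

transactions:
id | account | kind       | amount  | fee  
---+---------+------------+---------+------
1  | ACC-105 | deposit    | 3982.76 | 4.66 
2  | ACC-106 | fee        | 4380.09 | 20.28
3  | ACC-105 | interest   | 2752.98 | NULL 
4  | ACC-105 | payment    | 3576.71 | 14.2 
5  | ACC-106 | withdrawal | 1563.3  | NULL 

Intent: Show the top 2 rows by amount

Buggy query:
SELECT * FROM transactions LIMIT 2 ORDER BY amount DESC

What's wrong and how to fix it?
Bug: LIMIT must come after ORDER BY

Fix: Swap the clauses: ORDER BY first, then LIMIT

Corrected query:
SELECT * FROM transactions ORDER BY amount DESC LIMIT 2

Result:
id | account | kind    | amount  | fee  
---+---------+---------+---------+------
2  | ACC-106 | fee     | 4380.09 | 20.28
1  | ACC-105 | deposit | 3982.76 | 4.66 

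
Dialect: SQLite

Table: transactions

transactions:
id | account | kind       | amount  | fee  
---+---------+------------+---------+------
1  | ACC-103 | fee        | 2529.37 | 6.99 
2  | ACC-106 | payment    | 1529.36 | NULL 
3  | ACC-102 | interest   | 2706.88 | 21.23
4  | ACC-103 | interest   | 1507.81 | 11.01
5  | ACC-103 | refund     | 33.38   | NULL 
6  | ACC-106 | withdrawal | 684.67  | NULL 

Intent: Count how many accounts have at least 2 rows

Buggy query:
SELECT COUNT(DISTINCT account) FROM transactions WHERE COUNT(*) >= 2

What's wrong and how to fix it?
Bug: COUNT(*) cannot appear in WHERE; the per-group count doesn't exist yet

Fix: Group first with HAVING COUNT(*) >= 2, then COUNT the resulting groups

Corrected query:
SELECT COUNT(*) FROM (SELECT account FROM transactions GROUP BY account HAVING COUNT(*) >= 2)

Result:
COUNT(*)
--------
2       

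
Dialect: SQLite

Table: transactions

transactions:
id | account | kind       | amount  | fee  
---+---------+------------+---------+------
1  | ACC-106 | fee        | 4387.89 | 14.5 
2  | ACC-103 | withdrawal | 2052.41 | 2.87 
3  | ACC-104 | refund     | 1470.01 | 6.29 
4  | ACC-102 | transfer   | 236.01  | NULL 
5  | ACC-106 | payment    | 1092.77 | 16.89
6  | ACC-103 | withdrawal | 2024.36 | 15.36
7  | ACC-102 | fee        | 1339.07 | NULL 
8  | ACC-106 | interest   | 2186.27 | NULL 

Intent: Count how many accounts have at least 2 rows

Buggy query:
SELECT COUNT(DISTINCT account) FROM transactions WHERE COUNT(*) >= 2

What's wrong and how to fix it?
Bug: COUNT(*) cannot appear in WHERE; the per-group count doesn't exist yet

Fix: Group first with HAVING COUNT(*) >= 2, then COUNT the resulting groups

Corrected query:
SELECT COUNT(*) FROM (SELECT account FROM transactions GROUP BY account HAVING COUNT(*) >= 2)

Result:
COUNT(*)
--------
3       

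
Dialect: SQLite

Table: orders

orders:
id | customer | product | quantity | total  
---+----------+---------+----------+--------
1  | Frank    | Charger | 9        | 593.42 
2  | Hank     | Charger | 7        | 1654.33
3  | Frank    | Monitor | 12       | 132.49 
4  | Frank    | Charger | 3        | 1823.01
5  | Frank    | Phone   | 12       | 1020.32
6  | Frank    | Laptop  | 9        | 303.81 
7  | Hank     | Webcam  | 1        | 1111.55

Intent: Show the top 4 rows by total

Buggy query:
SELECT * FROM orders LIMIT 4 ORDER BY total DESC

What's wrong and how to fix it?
Bug: LIMIT must come after ORDER BY

Fix: Swap the clauses: ORDER BY first, then LIMIT

Corrected query:
SELECT * FROM orders ORDER BY total DESC LIMIT 4

Result:
id | customer | product | quantity | total  
---+----------+---------+----------+--------
4  | Frank    | Charger | 3        | 1823.01
2  | Hank     | Charger | 7        | 1654.33
7  | Hank     | Webcam  | 1        | 1111.55
5  | Frank    | Phone   | 12       | 1020.32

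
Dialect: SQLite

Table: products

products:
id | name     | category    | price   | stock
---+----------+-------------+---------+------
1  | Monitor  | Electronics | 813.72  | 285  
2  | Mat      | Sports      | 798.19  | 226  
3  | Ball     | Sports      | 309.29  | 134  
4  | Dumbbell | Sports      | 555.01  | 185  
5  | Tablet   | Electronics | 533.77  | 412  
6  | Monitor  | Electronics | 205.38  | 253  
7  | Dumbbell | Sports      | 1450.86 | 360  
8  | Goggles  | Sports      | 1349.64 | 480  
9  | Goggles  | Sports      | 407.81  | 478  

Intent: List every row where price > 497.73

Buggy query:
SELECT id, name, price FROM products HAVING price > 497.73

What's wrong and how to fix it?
Bug: This is a non-aggregate query (no GROUP BY, no aggregates), so in SQLite the HAVING clause is invalid here; a row-level condition belongs in WHERE

Fix: Use WHERE for row-level filtering

Corrected query:
SELECT id, name, price FROM products WHERE price > 497.73

Result:
id | name     | price  
---+----------+--------
1  | Monitor  | 813.72 
2  | Mat      | 798.19 
4  | Dumbbell | 555.01 
5  | Tablet   | 533.77 
7  | Dumbbell | 1450.86
8  | Goggles  | 1349.64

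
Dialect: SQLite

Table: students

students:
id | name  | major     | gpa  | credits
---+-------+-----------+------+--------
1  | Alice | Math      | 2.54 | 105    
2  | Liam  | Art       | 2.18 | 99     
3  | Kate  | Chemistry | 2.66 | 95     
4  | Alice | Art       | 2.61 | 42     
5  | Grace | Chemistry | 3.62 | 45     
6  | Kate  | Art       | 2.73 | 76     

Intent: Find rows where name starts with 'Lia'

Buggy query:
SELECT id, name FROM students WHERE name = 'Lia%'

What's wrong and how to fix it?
Bug: '=' compares the literal string including the % character; pattern matching needs LIKE

Fix: Replace '=' with LIKE so 'Lia%' is treated as a pattern

Corrected query:
SELECT id, name FROM students WHERE name LIKE 'Lia%'

Result:
id | name
---+-----
2  | Liam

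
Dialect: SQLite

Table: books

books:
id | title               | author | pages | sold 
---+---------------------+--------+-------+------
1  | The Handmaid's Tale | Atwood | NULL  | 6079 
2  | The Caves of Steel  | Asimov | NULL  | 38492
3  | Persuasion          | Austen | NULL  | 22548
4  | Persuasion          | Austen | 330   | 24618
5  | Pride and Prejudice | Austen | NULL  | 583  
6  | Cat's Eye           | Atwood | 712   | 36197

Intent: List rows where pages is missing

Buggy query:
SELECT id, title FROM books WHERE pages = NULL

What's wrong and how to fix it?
Bug: Comparing to NULL with '=' never matches; NULL = NULL is unknown, not true

Fix: Use IS NULL to test for NULL

Corrected query:
SELECT id, title FROM books WHERE pages IS NULL

Result:
id | title              
---+--------------------
1  | The Handmaid's Tale
2  | The Caves of Steel 
3  | Persuasion         
5  | Pride and Prejudice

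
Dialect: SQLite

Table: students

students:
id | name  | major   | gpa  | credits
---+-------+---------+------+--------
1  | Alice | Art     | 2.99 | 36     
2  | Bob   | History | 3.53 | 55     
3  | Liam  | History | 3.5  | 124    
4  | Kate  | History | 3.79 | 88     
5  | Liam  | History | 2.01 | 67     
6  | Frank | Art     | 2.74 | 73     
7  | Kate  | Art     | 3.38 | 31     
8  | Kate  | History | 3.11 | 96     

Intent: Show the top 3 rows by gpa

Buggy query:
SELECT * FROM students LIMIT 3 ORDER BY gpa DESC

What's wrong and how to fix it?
Bug: ORDER BY cannot follow LIMIT; LIMIT is the final clause

Fix: Swap the clauses: ORDER BY first, then LIMIT

Corrected query:
SELECT * FROM students ORDER BY gpa DESC LIMIT 3

Result:
id | name | major   | gpa  | credits
---+------+---------+------+--------
4  | Kate | History | 3.79 | 88     
2  | Bob  | History | 3.53 | 55     
3  | Liam | History | 3.5  | 124    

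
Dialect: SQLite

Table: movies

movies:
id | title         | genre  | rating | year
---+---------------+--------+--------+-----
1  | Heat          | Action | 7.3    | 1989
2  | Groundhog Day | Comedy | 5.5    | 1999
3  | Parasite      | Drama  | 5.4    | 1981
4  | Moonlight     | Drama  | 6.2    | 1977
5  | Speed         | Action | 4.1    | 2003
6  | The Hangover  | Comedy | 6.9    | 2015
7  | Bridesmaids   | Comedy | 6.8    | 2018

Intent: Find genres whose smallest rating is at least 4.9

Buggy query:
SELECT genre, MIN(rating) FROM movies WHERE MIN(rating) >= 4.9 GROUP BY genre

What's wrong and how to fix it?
Bug: Aggregates like MIN are computed per group after WHERE runs

Fix: Replace WHERE with HAVING after the GROUP BY

Corrected query:
SELECT genre, MIN(rating) FROM movies GROUP BY genre HAVING MIN(rating) >= 4.9

Result:
genre  | MIN(rating)
-------+------------
Comedy | 5.5        
Drama  | 5.4        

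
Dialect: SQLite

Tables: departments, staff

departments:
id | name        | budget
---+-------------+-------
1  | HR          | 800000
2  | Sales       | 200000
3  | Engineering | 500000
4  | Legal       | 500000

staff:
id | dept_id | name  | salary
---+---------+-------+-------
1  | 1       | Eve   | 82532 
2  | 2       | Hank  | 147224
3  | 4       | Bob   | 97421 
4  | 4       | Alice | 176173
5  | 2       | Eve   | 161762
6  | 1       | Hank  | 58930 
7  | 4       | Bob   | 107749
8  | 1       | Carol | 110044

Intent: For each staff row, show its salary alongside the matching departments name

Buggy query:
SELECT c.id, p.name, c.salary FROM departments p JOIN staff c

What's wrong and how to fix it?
Bug: Missing join condition: each staff row is matched to all departments rows instead of just its own

Fix: Specify the join condition linking the foreign key to the parent id

Corrected query:
SELECT c.id, p.name, c.salary FROM departments p JOIN staff c ON c.dept_id = p.id

Result:
id | name  | salary
---+-------+-------
1  | HR    | 82532 
2  | Sales | 147224
3  | Legal | 97421 
4  | Legal | 176173
5  | Sales | 161762
6  | HR    | 58930 
7  | Legal | 107749
8  | HR    | 110044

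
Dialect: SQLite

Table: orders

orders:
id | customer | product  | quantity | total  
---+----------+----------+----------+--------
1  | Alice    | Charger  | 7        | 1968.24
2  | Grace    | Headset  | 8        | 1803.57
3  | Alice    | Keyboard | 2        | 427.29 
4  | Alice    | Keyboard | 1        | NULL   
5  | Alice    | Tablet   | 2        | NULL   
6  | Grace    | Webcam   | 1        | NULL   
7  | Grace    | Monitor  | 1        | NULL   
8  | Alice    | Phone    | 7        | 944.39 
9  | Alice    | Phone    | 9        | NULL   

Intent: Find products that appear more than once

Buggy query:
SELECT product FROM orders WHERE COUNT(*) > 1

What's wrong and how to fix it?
Bug: WHERE can't reference COUNT(*); aggregates are computed after WHERE

Fix: GROUP BY product, then filter groups with HAVING COUNT(*) > 1

Corrected query:
SELECT product FROM orders GROUP BY product HAVING COUNT(*) > 1

Result:
product 
--------
Keyboard
Phone   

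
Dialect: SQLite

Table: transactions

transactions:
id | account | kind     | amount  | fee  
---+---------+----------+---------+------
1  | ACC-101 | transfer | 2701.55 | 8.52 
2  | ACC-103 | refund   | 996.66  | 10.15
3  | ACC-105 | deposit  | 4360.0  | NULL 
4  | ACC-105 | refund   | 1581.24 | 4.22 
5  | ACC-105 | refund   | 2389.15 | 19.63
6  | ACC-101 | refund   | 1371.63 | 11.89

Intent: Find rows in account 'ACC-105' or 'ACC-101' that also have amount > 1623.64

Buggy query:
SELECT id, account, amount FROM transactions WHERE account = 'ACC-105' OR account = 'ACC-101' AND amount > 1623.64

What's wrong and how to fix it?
Bug: AND binds tighter than OR, so this parses as account = 'ACC-105' OR (account = 'ACC-101' AND amount > 1623.64)

Fix: Add parentheses around the OR so the AND applies to both alternatives

Corrected query:
SELECT id, account, amount FROM transactions WHERE (account = 'ACC-105' OR account = 'ACC-101') AND amount > 1623.64

Result:
id | account | amount 
---+---------+--------
1  | ACC-101 | 2701.55
3  | ACC-105 | 4360   
5  | ACC-105 | 2389.15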